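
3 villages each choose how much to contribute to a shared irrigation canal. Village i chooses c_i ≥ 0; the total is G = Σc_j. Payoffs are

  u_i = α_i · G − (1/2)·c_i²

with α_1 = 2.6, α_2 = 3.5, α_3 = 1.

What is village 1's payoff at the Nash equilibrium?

15.08

Village i's FOC: ∂u_i/∂c_i = α_i − c_i = 0, so c_i* = α_i.
NE contributions = (2.6, 3.5, 1); G = 7.1.
u_1 = α_1·G − ½·(c_1)² = 2.6·7.1 − ½·2.6² = 15.08.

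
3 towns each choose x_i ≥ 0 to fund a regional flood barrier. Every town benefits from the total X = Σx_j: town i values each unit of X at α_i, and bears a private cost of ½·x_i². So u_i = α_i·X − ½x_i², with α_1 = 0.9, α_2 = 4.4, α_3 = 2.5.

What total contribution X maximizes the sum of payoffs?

Planner FOC: ∂(Σu_j)/∂x_i = (Σα_j) − x_i = 0, so x_i^SO = Σα_j = 7.8 for every i; X^SO = 23.4.

23.4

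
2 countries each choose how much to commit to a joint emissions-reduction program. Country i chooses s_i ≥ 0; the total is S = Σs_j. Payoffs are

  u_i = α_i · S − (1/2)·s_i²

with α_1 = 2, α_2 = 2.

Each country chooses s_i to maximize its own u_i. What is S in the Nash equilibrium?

Country i's FOC: ∂u_i/∂s_i = α_i − s_i = 0, so s_i* = α_i.
NE contributions = (2, 2); S = 4.

4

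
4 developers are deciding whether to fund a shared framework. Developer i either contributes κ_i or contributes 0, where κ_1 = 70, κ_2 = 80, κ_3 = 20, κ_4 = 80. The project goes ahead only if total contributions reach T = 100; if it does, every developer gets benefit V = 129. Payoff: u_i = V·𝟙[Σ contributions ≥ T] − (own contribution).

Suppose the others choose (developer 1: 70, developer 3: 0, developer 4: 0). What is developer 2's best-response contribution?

80

Others' total = 70. Contributing 80 brings total to 150 ≥ 100: gain V − κ_2 = 49.
Best response: 80.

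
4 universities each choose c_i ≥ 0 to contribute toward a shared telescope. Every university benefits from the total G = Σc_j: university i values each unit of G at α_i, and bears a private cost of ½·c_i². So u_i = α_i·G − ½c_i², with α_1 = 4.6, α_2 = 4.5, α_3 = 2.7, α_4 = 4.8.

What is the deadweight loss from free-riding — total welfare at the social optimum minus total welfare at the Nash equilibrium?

311.43

University i's FOC: ∂u_i/∂c_i = α_i − c_i = 0, so c_i* = α_i.
NE contributions = (4.6, 4.5, 2.7, 4.8); G = 16.6.
W^NE = (Σα)·G − ½Σα_i² = 16.6² − ½·71.74 = 239.69.
Planner sets c_i = Σα_j = 16.6 for every i, so G^SO = 4·16.6 = 66.4.
W^SO = (Σα)·G^SO − ½·4·(Σα)² = (4/2)·16.6² = 551.12.
Deadweight loss = W^SO − W^NE = 311.43.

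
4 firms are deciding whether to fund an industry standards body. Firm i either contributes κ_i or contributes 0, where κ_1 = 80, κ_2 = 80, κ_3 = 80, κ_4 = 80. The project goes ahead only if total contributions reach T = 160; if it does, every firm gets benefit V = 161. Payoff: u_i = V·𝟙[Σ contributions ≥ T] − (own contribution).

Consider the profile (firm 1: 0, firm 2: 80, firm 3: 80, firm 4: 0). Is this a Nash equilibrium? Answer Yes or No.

Total = 160 ≥ 160: provided.
Firm 1 (pledges 0, payoff 161): pledging 80 → total 240, payoff 81. No gain.
Firm 2 (pledges 80, payoff 81): dropping to 0 → total 80, payoff 0. No gain.
Firm 3 (pledges 80, payoff 81): dropping to 0 → total 80, payoff 0. No gain.
Firm 4 (pledges 0, payoff 161): pledging 80 → total 240, payoff 81. No gain.

Yes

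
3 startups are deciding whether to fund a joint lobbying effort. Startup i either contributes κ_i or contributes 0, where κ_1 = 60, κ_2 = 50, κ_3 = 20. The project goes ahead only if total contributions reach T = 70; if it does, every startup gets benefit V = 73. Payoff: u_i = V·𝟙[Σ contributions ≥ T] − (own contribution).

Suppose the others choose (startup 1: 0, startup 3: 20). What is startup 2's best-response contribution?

50

Others' total = 20. Contributing 50 brings total to 70 ≥ 70: gain V − κ_2 = 23.
Best response: 50.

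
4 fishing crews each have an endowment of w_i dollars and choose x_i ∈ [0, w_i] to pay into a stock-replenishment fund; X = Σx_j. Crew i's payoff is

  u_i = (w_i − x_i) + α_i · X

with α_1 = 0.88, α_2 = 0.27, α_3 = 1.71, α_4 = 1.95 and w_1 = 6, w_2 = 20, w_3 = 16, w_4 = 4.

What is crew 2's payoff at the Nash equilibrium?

∂u_i/∂x_i = α_i − 1, so crew i contributes w_i if α_i > 1, else 0.
α_i > 1 for i ∈ {3, 4}; NE contributions (0, 0, 16, 4), X = 20.
u_2 = (20 − 0) + 0.27·20 = 25.4.

25.4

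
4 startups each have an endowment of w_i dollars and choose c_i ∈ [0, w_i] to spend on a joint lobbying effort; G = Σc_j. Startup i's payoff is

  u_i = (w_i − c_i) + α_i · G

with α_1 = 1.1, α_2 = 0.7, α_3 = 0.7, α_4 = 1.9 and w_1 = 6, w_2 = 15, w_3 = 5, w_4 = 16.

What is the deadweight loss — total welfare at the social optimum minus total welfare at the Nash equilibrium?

∂u_i/∂c_i = α_i − 1, so startup i contributes w_i if α_i > 1, else 0.
α_i > 1 for i ∈ {1, 4}; NE contributions (6, 0, 0, 16), G = 22.
W^NE = Σw_i − G^NE + (Σα_i)·G^NE = 42 + 3.4·22 = 116.8.
Planner: ∂(Σu_j)/∂c_i = Σα_j − 1 = 3.4 > 0, so everyone contributes w_i; G^SO = 42, W^SO = 42 + 3.4·42 = 184.8.
Deadweight loss = 68.

68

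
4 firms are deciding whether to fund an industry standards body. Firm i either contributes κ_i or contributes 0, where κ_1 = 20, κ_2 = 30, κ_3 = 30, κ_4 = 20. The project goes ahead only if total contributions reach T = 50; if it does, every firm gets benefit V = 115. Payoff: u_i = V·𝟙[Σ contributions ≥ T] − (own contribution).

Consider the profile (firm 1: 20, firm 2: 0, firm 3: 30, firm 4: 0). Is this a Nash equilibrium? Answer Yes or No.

Total = 50 ≥ 50: provided.
Firm 1 (pledges 20, payoff 95): dropping to 0 → total 30, payoff 0. No gain.
Firm 2 (pledges 0, payoff 115): pledging 30 → total 80, payoff 85. No gain.
Firm 3 (pledges 30, payoff 85): dropping to 0 → total 20, payoff 0. No gain.
Firm 4 (pledges 0, payoff 115): pledging 20 → total 70, payoff 95. No gain.

Yes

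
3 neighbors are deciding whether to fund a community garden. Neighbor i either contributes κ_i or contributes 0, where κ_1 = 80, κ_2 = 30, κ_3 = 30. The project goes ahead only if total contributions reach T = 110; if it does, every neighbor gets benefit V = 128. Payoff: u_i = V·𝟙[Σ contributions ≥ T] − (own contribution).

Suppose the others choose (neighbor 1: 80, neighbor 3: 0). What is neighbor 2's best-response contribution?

30

Others' total = 80. Contributing 30 brings total to 110 ≥ 110: gain V − κ_2 = 98.
Best response: 30.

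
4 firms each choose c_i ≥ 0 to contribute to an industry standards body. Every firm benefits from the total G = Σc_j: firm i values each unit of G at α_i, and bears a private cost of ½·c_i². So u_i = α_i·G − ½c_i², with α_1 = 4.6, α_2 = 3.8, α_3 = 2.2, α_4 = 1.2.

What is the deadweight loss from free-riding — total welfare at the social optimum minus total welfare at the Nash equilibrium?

Firm i's FOC: ∂u_i/∂c_i = α_i − c_i = 0, so c_i* = α_i.
NE contributions = (4.6, 3.8, 2.2, 1.2); G = 11.8.
W^NE = (Σα)·G − ½Σα_i² = 11.8² − ½·41.88 = 118.3.
Planner sets c_i = Σα_j = 11.8 for every i, so G^SO = 4·11.8 = 47.2.
W^SO = (Σα)·G^SO − ½·4·(Σα)² = (4/2)·11.8² = 278.48.
Deadweight loss = W^SO − W^NE = 160.18.

160.18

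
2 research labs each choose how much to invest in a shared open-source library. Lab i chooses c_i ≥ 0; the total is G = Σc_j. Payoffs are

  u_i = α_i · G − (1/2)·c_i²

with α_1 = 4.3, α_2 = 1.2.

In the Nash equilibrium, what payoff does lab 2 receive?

Lab i's FOC: ∂u_i/∂c_i = α_i − c_i = 0, so c_i* = α_i.
NE contributions = (4.3, 1.2); G = 5.5.
u_2 = α_2·G − ½·(c_2)² = 1.2·5.5 − ½·1.2² = 5.88.

5.88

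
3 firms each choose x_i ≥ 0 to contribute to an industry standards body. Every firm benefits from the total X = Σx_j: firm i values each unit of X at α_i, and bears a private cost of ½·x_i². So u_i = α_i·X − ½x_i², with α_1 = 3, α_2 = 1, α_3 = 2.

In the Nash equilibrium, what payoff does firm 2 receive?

Firm i's FOC: ∂u_i/∂x_i = α_i − x_i = 0, so x_i* = α_i.
NE contributions = (3, 1, 2); X = 6.
u_2 = α_2·X − ½·(x_2)² = 1·6 − ½·1² = 5.5.

5.5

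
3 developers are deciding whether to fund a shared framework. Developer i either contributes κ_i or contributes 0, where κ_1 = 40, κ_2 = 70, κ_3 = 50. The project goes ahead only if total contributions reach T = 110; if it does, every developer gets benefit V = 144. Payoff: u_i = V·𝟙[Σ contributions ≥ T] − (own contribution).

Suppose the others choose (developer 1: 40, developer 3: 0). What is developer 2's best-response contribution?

Others' total = 40. Contributing 70 brings total to 110 ≥ 110: gain V − κ_2 = 74.
Best response: 70.

70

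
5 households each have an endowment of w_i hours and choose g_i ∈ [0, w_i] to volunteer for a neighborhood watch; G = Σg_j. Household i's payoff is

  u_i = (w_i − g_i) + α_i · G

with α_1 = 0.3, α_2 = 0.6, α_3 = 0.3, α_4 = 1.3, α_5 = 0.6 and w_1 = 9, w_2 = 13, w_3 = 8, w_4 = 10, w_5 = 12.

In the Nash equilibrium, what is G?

10

∂u_i/∂g_i = α_i − 1, so household i contributes w_i if α_i > 1, else 0.
α_i > 1 for i ∈ {4}; NE contributions (0, 0, 0, 10, 0), G = 10.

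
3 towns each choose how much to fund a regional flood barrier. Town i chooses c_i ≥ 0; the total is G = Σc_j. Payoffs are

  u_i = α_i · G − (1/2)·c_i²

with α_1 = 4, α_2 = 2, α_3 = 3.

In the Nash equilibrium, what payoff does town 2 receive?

Town i's FOC: ∂u_i/∂c_i = α_i − c_i = 0, so c_i* = α_i.
NE contributions = (4, 2, 3); G = 9.
u_2 = α_2·G − ½·(c_2)² = 2·9 − ½·2² = 16.

16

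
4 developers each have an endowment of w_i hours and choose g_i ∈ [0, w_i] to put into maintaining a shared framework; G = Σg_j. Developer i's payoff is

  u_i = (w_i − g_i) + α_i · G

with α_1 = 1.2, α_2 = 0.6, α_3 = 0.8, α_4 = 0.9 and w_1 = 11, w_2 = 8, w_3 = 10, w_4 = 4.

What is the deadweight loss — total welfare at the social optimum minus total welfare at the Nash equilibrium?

∂u_i/∂g_i = α_i − 1, so developer i contributes w_i if α_i > 1, else 0.
α_i > 1 for i ∈ {1}; NE contributions (11, 0, 0, 0), G = 11.
W^NE = Σw_i − G^NE + (Σα_i)·G^NE = 33 + 2.5·11 = 60.5.
Planner: ∂(Σu_j)/∂g_i = Σα_j − 1 = 2.5 > 0, so everyone contributes w_i; G^SO = 33, W^SO = 33 + 2.5·33 = 115.5.
Deadweight loss = 55.

55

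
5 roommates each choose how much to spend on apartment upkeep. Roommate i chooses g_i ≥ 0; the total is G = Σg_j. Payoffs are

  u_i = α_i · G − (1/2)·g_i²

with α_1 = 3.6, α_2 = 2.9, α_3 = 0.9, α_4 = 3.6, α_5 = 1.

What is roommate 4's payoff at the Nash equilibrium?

36.72

Roommate i's FOC: ∂u_i/∂g_i = α_i − g_i = 0, so g_i* = α_i.
NE contributions = (3.6, 2.9, 0.9, 3.6, 1); G = 12.
u_4 = α_4·G − ½·(g_4)² = 3.6·12 − ½·3.6² = 36.72.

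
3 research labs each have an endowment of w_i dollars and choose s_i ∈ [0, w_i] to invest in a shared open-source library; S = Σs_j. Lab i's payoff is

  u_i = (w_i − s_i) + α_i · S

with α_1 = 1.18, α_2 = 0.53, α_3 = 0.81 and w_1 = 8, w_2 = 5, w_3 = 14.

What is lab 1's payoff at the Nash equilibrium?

∂u_i/∂s_i = α_i − 1, so lab i contributes w_i if α_i > 1, else 0.
α_i > 1 for i ∈ {1}; NE contributions (8, 0, 0), S = 8.
u_1 = (8 − 8) + 1.18·8 = 9.44.

9.44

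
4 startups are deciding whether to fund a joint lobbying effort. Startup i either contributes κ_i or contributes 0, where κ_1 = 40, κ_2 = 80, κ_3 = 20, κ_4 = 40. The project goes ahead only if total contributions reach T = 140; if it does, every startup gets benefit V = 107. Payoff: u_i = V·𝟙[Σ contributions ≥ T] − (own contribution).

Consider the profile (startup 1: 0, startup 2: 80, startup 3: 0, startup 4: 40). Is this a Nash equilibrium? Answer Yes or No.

Total = 120 < 140: not provided.
Startup 1 (pledges 0, payoff 0): pledging 40 → total 160, payoff 67. Profitable deviation.

No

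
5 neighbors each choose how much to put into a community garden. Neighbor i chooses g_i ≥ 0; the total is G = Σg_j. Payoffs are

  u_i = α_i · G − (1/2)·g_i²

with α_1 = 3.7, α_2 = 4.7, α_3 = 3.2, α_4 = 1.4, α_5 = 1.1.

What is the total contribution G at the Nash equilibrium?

Neighbor i's FOC: ∂u_i/∂g_i = α_i − g_i = 0, so g_i* = α_i.
NE contributions = (3.7, 4.7, 3.2, 1.4, 1.1); G = 14.1.

14.1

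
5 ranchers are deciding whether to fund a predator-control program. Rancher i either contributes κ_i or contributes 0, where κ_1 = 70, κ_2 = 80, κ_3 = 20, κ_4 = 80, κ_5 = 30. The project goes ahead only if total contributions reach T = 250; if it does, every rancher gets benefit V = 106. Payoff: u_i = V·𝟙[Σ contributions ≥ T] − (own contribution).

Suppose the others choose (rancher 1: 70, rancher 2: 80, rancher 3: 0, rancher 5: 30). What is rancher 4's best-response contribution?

80

Others' total = 180. Contributing 80 brings total to 260 ≥ 250: gain V − κ_4 = 26.
Best response: 80.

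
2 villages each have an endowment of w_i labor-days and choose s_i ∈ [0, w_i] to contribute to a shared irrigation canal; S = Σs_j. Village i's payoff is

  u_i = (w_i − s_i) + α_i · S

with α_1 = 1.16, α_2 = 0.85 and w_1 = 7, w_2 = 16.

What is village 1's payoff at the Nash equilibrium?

∂u_i/∂s_i = α_i − 1, so village i contributes w_i if α_i > 1, else 0.
α_i > 1 for i ∈ {1}; NE contributions (7, 0), S = 7.
u_1 = (7 − 7) + 1.16·7 = 8.12.

8.12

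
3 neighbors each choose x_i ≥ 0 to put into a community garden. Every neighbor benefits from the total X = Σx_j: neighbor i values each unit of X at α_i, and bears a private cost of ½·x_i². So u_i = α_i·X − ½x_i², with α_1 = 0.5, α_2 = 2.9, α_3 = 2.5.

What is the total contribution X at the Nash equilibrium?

Neighbor i's FOC: ∂u_i/∂x_i = α_i − x_i = 0, so x_i* = α_i.
NE contributions = (0.5, 2.9, 2.5); X = 5.9.

5.9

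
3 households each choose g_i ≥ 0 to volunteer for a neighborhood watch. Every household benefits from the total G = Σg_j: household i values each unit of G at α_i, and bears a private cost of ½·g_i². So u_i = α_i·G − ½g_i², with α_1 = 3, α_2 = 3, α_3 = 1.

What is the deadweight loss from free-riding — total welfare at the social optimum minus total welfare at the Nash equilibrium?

34

Household i's FOC: ∂u_i/∂g_i = α_i − g_i = 0, so g_i* = α_i.
NE contributions = (3, 3, 1); G = 7.
W^NE = (Σα)·G − ½Σα_i² = 7² − ½·19 = 39.5.
Planner sets g_i = Σα_j = 7 for every i, so G^SO = 3·7 = 21.
W^SO = (Σα)·G^SO − ½·3·(Σα)² = (3/2)·7² = 73.5.
Deadweight loss = W^SO − W^NE = 34.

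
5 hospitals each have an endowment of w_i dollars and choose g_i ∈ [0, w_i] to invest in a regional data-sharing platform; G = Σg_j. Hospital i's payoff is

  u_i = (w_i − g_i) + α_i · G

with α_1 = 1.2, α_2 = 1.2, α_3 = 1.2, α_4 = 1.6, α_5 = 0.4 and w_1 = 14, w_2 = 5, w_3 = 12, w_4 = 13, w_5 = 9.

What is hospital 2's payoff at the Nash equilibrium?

52.8

∂u_i/∂g_i = α_i − 1, so hospital i contributes w_i if α_i > 1, else 0.
α_i > 1 for i ∈ {1, 2, 3, 4}; NE contributions (14, 5, 12, 13, 0), G = 44.
u_2 = (5 − 5) + 1.2·44 = 52.8.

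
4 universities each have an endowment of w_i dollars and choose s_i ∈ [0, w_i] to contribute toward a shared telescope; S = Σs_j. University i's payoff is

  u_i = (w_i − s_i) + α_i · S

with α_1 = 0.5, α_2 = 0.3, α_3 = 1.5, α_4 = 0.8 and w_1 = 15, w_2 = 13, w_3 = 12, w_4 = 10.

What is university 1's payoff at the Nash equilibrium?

21

∂u_i/∂s_i = α_i − 1, so university i contributes w_i if α_i > 1, else 0.
α_i > 1 for i ∈ {3}; NE contributions (0, 0, 12, 0), S = 12.
u_1 = (15 − 0) + 0.5·12 = 21.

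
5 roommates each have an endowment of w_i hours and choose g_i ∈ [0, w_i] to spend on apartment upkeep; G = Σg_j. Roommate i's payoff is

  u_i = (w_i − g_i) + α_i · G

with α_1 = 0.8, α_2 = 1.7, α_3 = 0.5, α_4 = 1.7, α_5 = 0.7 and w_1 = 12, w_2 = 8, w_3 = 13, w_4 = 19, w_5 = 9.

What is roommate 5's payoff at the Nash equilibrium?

27.9

∂u_i/∂g_i = α_i − 1, so roommate i contributes w_i if α_i > 1, else 0.
α_i > 1 for i ∈ {2, 4}; NE contributions (0, 8, 0, 19, 0), G = 27.
u_5 = (9 − 0) + 0.7·27 = 27.9.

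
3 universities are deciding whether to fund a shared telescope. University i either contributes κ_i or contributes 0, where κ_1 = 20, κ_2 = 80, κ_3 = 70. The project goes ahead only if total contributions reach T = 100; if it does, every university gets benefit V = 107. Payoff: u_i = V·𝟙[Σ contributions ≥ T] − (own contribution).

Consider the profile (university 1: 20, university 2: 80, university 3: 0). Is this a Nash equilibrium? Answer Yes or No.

Yes

Total = 100 ≥ 100: provided.
University 1 (pledges 20, payoff 87): dropping to 0 → total 80, payoff 0. No gain.
University 2 (pledges 80, payoff 27): dropping to 0 → total 20, payoff 0. No gain.
University 3 (pledges 0, payoff 107): pledging 70 → total 170, payoff 37. No gain.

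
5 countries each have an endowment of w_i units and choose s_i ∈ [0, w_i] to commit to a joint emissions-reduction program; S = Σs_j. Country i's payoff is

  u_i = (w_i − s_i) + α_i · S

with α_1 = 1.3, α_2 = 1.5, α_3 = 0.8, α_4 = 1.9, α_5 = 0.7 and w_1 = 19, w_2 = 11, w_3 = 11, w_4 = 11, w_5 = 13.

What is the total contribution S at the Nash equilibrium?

∂u_i/∂s_i = α_i − 1, so country i contributes w_i if α_i > 1, else 0.
α_i > 1 for i ∈ {1, 2, 4}; NE contributions (19, 11, 0, 11, 0), S = 41.

41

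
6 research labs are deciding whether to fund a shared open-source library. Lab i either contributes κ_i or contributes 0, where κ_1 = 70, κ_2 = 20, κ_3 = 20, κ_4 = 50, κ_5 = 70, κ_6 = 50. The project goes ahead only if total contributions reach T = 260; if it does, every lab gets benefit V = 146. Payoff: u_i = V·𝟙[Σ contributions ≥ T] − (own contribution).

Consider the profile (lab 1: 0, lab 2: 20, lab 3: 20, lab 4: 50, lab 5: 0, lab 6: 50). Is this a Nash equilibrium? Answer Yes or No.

No

Total = 140 < 260: not provided.
Lab 1 (pledges 0, payoff 0): pledging 70 → total 210, payoff -70. No gain.
Lab 2 (pledges 20, payoff -20): dropping to 0 → total 120, payoff 0. Profitable deviation.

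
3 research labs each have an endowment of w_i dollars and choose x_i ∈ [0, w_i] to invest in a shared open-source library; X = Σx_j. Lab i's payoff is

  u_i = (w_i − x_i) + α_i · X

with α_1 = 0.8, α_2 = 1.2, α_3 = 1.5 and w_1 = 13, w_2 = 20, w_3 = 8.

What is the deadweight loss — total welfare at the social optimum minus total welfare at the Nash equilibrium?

∂u_i/∂x_i = α_i − 1, so lab i contributes w_i if α_i > 1, else 0.
α_i > 1 for i ∈ {2, 3}; NE contributions (0, 20, 8), X = 28.
W^NE = Σw_i − X^NE + (Σα_i)·X^NE = 41 + 2.5·28 = 111.
Planner: ∂(Σu_j)/∂x_i = Σα_j − 1 = 2.5 > 0, so everyone contributes w_i; X^SO = 41, W^SO = 41 + 2.5·41 = 143.5.
Deadweight loss = 32.5.

32.5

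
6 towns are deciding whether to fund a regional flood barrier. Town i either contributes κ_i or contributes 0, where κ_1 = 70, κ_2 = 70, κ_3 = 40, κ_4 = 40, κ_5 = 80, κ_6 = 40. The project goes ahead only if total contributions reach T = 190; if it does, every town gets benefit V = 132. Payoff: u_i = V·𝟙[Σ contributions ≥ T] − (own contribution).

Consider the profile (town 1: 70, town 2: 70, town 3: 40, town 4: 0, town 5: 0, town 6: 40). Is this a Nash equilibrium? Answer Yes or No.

Total = 220 ≥ 190: provided.
Town 1 (pledges 70, payoff 62): dropping to 0 → total 150, payoff 0. No gain.
Town 2 (pledges 70, payoff 62): dropping to 0 → total 150, payoff 0. No gain.
Town 3 (pledges 40, payoff 92): dropping to 0 → total 180, payoff 0. No gain.
Town 4 (pledges 0, payoff 132): pledging 40 → total 260, payoff 92. No gain.
Town 5 (pledges 0, payoff 132): pledging 80 → total 300, payoff 52. No gain.
Town 6 (pledges 40, payoff 92): dropping to 0 → total 180, payoff 0. No gain.

Yes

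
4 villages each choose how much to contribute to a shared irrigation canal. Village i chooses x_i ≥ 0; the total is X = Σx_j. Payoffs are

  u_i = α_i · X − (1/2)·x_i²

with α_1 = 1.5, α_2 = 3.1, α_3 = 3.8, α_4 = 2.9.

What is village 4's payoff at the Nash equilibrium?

28.565

Village i's FOC: ∂u_i/∂x_i = α_i − x_i = 0, so x_i* = α_i.
NE contributions = (1.5, 3.1, 3.8, 2.9); X = 11.3.
u_4 = α_4·X − ½·(x_4)² = 2.9·11.3 − ½·2.9² = 28.565.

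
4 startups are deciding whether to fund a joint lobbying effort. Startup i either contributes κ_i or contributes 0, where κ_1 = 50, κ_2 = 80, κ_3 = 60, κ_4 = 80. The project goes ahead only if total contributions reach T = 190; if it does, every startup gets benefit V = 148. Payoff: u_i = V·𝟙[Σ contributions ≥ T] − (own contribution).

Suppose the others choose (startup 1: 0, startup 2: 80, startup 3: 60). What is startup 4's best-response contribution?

80

Others' total = 140. Contributing 80 brings total to 220 ≥ 190: gain V − κ_4 = 68.
Best response: 80.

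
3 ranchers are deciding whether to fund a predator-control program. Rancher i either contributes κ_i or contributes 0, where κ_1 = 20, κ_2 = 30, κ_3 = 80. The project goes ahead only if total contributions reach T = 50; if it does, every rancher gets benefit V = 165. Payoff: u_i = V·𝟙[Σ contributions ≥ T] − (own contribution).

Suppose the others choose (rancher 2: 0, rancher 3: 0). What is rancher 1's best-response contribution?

Others' total = 0. Even contributing 20 gives 20 < 50: no benefit either way.
Best response: 0.

0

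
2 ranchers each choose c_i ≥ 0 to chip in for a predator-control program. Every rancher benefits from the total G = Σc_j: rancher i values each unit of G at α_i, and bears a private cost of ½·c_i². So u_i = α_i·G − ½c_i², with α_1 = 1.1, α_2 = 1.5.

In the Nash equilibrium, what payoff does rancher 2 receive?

2.775

Rancher i's FOC: ∂u_i/∂c_i = α_i − c_i = 0, so c_i* = α_i.
NE contributions = (1.1, 1.5); G = 2.6.
u_2 = α_2·G − ½·(c_2)² = 1.5·2.6 − ½·1.5² = 2.775.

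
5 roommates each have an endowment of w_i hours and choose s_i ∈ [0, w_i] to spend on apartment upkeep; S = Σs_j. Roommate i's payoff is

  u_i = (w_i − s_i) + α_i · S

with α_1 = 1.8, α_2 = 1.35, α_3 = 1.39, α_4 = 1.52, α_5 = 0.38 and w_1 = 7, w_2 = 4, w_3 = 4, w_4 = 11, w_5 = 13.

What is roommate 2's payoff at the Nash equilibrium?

∂u_i/∂s_i = α_i − 1, so roommate i contributes w_i if α_i > 1, else 0.
α_i > 1 for i ∈ {1, 2, 3, 4}; NE contributions (7, 4, 4, 11, 0), S = 26.
u_2 = (4 − 4) + 1.35·26 = 35.1.

35.1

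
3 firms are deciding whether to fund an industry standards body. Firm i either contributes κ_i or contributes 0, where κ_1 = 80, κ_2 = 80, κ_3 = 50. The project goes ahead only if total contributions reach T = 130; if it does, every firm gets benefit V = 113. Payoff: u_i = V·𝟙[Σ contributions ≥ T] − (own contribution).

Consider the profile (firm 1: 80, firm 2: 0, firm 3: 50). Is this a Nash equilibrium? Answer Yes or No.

Total = 130 ≥ 130: provided.
Firm 1 (pledges 80, payoff 33): dropping to 0 → total 50, payoff 0. No gain.
Firm 2 (pledges 0, payoff 113): pledging 80 → total 210, payoff 33. No gain.
Firm 3 (pledges 50, payoff 63): dropping to 0 → total 80, payoff 0. No gain.

Yes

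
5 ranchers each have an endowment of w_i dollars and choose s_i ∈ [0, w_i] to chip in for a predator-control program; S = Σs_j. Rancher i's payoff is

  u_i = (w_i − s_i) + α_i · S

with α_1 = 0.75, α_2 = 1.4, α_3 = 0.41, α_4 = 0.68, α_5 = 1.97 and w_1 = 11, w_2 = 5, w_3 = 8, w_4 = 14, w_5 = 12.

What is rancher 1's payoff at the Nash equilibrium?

∂u_i/∂s_i = α_i − 1, so rancher i contributes w_i if α_i > 1, else 0.
α_i > 1 for i ∈ {2, 5}; NE contributions (0, 5, 0, 0, 12), S = 17.
u_1 = (11 − 0) + 0.75·17 = 23.75.

23.75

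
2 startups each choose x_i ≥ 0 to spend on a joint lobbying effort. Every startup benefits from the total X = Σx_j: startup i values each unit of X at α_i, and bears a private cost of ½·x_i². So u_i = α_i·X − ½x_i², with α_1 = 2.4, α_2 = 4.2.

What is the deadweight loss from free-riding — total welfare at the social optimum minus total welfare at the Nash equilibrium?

11.7

Startup i's FOC: ∂u_i/∂x_i = α_i − x_i = 0, so x_i* = α_i.
NE contributions = (2.4, 4.2); X = 6.6.
W^NE = (Σα)·X − ½Σα_i² = 6.6² − ½·23.4 = 31.86.
Planner sets x_i = Σα_j = 6.6 for every i, so X^SO = 2·6.6 = 13.2.
W^SO = (Σα)·X^SO − ½·2·(Σα)² = (2/2)·6.6² = 43.56.
Deadweight loss = W^SO − W^NE = 11.7.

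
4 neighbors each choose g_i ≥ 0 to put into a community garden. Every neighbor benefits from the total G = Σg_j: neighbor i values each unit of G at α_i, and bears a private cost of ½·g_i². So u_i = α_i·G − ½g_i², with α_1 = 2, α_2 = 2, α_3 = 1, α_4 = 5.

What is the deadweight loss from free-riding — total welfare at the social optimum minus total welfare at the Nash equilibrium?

Neighbor i's FOC: ∂u_i/∂g_i = α_i − g_i = 0, so g_i* = α_i.
NE contributions = (2, 2, 1, 5); G = 10.
W^NE = (Σα)·G − ½Σα_i² = 10² − ½·34 = 83.
Planner sets g_i = Σα_j = 10 for every i, so G^SO = 4·10 = 40.
W^SO = (Σα)·G^SO − ½·4·(Σα)² = (4/2)·10² = 200.
Deadweight loss = W^SO − W^NE = 117.

117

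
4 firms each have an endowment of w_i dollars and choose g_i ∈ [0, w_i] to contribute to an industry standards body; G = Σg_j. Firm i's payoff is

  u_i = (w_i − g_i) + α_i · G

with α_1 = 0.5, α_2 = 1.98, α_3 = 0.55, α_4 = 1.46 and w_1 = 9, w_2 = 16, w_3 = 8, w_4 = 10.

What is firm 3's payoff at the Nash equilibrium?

∂u_i/∂g_i = α_i − 1, so firm i contributes w_i if α_i > 1, else 0.
α_i > 1 for i ∈ {2, 4}; NE contributions (0, 16, 0, 10), G = 26.
u_3 = (8 − 0) + 0.55·26 = 22.3.

22.3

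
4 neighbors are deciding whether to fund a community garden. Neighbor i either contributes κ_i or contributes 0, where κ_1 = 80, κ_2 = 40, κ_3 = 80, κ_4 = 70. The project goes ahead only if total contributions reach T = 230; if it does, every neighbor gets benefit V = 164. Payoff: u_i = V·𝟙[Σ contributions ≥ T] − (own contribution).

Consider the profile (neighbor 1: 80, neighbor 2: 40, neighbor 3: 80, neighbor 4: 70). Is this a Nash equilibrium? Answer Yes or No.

Total = 270 ≥ 230: provided.
Neighbor 1 (pledges 80, payoff 84): dropping to 0 → total 190, payoff 0. No gain.
Neighbor 2 (pledges 40, payoff 124): dropping to 0 → total 230, payoff 164. Profitable deviation.

No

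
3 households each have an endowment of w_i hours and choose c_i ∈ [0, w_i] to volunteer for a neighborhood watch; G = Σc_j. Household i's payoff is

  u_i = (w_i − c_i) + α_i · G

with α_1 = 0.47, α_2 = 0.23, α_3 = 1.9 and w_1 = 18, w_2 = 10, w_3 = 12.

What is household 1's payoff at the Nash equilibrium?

∂u_i/∂c_i = α_i − 1, so household i contributes w_i if α_i > 1, else 0.
α_i > 1 for i ∈ {3}; NE contributions (0, 0, 12), G = 12.
u_1 = (18 − 0) + 0.47·12 = 23.64.

23.64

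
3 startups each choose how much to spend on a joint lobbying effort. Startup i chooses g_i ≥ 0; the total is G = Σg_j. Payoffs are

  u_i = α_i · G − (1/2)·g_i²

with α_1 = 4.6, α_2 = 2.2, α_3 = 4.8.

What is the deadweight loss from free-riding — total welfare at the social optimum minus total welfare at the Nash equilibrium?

91.8

Startup i's FOC: ∂u_i/∂g_i = α_i − g_i = 0, so g_i* = α_i.
NE contributions = (4.6, 2.2, 4.8); G = 11.6.
W^NE = (Σα)·G − ½Σα_i² = 11.6² − ½·49.04 = 110.04.
Planner sets g_i = Σα_j = 11.6 for every i, so G^SO = 3·11.6 = 34.8.
W^SO = (Σα)·G^SO − ½·3·(Σα)² = (3/2)·11.6² = 201.84.
Deadweight loss = W^SO − W^NE = 91.8.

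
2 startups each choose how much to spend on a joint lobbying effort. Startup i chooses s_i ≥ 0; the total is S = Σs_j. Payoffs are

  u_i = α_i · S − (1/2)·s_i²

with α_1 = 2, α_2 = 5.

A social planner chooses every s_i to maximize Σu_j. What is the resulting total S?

Planner FOC: ∂(Σu_j)/∂s_i = (Σα_j) − s_i = 0, so s_i^SO = Σα_j = 7 for every i; S^SO = 14.

14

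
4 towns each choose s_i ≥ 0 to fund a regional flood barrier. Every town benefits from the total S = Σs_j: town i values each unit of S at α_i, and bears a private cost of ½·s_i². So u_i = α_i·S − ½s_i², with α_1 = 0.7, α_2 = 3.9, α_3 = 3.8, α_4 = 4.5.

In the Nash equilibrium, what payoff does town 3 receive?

Town i's FOC: ∂u_i/∂s_i = α_i − s_i = 0, so s_i* = α_i.
NE contributions = (0.7, 3.9, 3.8, 4.5); S = 12.9.
u_3 = α_3·S − ½·(s_3)² = 3.8·12.9 − ½·3.8² = 41.8.

41.8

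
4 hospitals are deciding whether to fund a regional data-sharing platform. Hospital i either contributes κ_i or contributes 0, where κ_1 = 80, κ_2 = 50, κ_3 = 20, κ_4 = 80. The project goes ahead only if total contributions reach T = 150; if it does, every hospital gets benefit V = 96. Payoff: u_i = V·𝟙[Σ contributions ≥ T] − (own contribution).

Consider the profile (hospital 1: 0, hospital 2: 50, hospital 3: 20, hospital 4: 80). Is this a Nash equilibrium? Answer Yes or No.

Total = 150 ≥ 150: provided.
Hospital 1 (pledges 0, payoff 96): pledging 80 → total 230, payoff 16. No gain.
Hospital 2 (pledges 50, payoff 46): dropping to 0 → total 100, payoff 0. No gain.
Hospital 3 (pledges 20, payoff 76): dropping to 0 → total 130, payoff 0. No gain.
Hospital 4 (pledges 80, payoff 16): dropping to 0 → total 70, payoff 0. No gain.

Yes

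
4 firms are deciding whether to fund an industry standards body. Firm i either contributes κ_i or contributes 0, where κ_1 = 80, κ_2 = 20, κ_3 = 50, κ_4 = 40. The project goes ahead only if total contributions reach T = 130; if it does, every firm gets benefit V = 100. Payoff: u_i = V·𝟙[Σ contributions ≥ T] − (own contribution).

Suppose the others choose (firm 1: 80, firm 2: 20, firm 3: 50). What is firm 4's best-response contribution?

0

Others' total = 150 ≥ 130; contributing adds cost 40 for no extra benefit.
Best response: 0.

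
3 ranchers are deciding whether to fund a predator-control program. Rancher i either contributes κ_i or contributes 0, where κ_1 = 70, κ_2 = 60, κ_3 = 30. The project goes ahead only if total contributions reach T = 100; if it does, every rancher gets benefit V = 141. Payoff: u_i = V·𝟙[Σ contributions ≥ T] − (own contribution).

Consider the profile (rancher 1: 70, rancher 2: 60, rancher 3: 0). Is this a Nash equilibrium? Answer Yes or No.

Total = 130 ≥ 100: provided.
Rancher 1 (pledges 70, payoff 71): dropping to 0 → total 60, payoff 0. No gain.
Rancher 2 (pledges 60, payoff 81): dropping to 0 → total 70, payoff 0. No gain.
Rancher 3 (pledges 0, payoff 141): pledging 30 → total 160, payoff 111. No gain.

Yes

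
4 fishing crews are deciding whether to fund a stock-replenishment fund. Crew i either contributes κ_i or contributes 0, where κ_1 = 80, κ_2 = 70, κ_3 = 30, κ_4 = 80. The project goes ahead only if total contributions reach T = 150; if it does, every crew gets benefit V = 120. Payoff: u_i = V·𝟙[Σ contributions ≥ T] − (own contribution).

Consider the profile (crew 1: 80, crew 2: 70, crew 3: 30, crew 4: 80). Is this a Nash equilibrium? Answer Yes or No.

No

Total = 260 ≥ 150: provided.
Crew 1 (pledges 80, payoff 40): dropping to 0 → total 180, payoff 120. Profitable deviation.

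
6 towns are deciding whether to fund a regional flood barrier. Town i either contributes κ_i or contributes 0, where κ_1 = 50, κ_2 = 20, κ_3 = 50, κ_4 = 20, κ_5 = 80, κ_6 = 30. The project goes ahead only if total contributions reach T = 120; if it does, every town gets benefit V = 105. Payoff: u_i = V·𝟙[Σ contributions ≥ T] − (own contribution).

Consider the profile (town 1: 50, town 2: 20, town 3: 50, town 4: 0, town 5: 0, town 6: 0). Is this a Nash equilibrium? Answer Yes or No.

Total = 120 ≥ 120: provided.
Town 1 (pledges 50, payoff 55): dropping to 0 → total 70, payoff 0. No gain.
Town 2 (pledges 20, payoff 85): dropping to 0 → total 100, payoff 0. No gain.
Town 3 (pledges 50, payoff 55): dropping to 0 → total 70, payoff 0. No gain.
Town 4 (pledges 0, payoff 105): pledging 20 → total 140, payoff 85. No gain.
Town 5 (pledges 0, payoff 105): pledging 80 → total 200, payoff 25. No gain.
Town 6 (pledges 0, payoff 105): pledging 30 → total 150, payoff 75. No gain.

Yes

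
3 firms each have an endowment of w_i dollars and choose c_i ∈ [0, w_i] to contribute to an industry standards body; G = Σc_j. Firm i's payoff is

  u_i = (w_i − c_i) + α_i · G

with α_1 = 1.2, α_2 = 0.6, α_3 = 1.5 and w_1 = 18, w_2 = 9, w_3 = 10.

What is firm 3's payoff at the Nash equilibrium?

∂u_i/∂c_i = α_i − 1, so firm i contributes w_i if α_i > 1, else 0.
α_i > 1 for i ∈ {1, 3}; NE contributions (18, 0, 10), G = 28.
u_3 = (10 − 10) + 1.5·28 = 42.

42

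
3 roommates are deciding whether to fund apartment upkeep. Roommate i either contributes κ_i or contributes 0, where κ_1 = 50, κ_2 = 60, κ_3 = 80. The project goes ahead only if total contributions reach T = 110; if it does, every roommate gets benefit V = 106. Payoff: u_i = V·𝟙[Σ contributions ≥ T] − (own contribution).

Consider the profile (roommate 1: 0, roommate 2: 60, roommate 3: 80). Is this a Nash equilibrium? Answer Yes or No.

Total = 140 ≥ 110: provided.
Roommate 1 (pledges 0, payoff 106): pledging 50 → total 190, payoff 56. No gain.
Roommate 2 (pledges 60, payoff 46): dropping to 0 → total 80, payoff 0. No gain.
Roommate 3 (pledges 80, payoff 26): dropping to 0 → total 60, payoff 0. No gain.

Yes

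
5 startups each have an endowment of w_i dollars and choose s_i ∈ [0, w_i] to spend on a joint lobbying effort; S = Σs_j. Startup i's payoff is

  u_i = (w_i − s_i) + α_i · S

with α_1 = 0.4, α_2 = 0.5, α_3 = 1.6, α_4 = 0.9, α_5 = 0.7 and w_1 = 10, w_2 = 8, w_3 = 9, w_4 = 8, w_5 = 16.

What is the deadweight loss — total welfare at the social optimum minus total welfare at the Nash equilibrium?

130.2

∂u_i/∂s_i = α_i − 1, so startup i contributes w_i if α_i > 1, else 0.
α_i > 1 for i ∈ {3}; NE contributions (0, 0, 9, 0, 0), S = 9.
W^NE = Σw_i − S^NE + (Σα_i)·S^NE = 51 + 3.1·9 = 78.9.
Planner: ∂(Σu_j)/∂s_i = Σα_j − 1 = 3.1 > 0, so everyone contributes w_i; S^SO = 51, W^SO = 51 + 3.1·51 = 209.1.
Deadweight loss = 130.2.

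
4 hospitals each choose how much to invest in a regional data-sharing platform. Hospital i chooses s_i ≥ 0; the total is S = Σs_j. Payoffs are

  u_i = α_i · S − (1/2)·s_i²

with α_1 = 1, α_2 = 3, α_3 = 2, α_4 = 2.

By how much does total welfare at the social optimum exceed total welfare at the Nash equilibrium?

Hospital i's FOC: ∂u_i/∂s_i = α_i − s_i = 0, so s_i* = α_i.
NE contributions = (1, 3, 2, 2); S = 8.
W^NE = (Σα)·S − ½Σα_i² = 8² − ½·18 = 55.
Planner sets s_i = Σα_j = 8 for every i, so S^SO = 4·8 = 32.
W^SO = (Σα)·S^SO − ½·4·(Σα)² = (4/2)·8² = 128.
Deadweight loss = W^SO − W^NE = 73.

73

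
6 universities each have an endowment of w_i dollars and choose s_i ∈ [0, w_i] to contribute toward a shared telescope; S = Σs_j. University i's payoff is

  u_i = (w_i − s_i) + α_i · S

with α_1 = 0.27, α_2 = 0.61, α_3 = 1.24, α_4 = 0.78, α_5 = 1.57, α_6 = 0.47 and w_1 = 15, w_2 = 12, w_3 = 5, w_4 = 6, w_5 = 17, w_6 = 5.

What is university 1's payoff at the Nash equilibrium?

20.94

∂u_i/∂s_i = α_i − 1, so university i contributes w_i if α_i > 1, else 0.
α_i > 1 for i ∈ {3, 5}; NE contributions (0, 0, 5, 0, 17, 0), S = 22.
u_1 = (15 − 0) + 0.27·22 = 20.94.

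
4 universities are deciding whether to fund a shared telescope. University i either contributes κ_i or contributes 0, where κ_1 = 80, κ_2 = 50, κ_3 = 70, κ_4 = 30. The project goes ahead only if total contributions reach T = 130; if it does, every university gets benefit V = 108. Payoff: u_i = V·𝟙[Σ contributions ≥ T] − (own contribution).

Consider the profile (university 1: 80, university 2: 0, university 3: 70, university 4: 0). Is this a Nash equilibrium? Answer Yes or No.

Total = 150 ≥ 130: provided.
University 1 (pledges 80, payoff 28): dropping to 0 → total 70, payoff 0. No gain.
University 2 (pledges 0, payoff 108): pledging 50 → total 200, payoff 58. No gain.
University 3 (pledges 70, payoff 38): dropping to 0 → total 80, payoff 0. No gain.
University 4 (pledges 0, payoff 108): pledging 30 → total 180, payoff 78. No gain.

Yes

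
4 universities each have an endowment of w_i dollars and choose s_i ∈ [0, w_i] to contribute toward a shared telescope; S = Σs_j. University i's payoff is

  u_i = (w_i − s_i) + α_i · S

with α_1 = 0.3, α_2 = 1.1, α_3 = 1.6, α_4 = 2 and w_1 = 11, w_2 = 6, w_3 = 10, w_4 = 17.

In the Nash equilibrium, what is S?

∂u_i/∂s_i = α_i − 1, so university i contributes w_i if α_i > 1, else 0.
α_i > 1 for i ∈ {2, 3, 4}; NE contributions (0, 6, 10, 17), S = 33.

33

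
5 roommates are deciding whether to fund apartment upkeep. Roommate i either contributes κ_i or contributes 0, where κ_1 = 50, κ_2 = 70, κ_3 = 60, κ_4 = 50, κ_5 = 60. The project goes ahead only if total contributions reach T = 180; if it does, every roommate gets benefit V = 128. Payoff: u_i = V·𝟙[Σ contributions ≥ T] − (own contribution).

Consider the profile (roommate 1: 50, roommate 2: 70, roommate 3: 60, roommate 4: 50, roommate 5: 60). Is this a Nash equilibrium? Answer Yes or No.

No

Total = 290 ≥ 180: provided.
Roommate 1 (pledges 50, payoff 78): dropping to 0 → total 240, payoff 128. Profitable deviation.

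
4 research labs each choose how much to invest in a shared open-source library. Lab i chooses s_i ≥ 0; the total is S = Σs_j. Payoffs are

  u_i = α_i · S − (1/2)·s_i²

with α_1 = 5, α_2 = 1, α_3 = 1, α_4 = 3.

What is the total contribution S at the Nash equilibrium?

10

Lab i's FOC: ∂u_i/∂s_i = α_i − s_i = 0, so s_i* = α_i.
NE contributions = (5, 1, 1, 3); S = 10.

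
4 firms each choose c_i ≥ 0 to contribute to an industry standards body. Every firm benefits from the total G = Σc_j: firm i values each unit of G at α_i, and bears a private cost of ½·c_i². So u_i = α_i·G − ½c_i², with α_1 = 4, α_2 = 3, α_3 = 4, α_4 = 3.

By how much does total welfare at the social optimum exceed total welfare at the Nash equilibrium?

221

Firm i's FOC: ∂u_i/∂c_i = α_i − c_i = 0, so c_i* = α_i.
NE contributions = (4, 3, 4, 3); G = 14.
W^NE = (Σα)·G − ½Σα_i² = 14² − ½·50 = 171.
Planner sets c_i = Σα_j = 14 for every i, so G^SO = 4·14 = 56.
W^SO = (Σα)·G^SO − ½·4·(Σα)² = (4/2)·14² = 392.
Deadweight loss = W^SO − W^NE = 221.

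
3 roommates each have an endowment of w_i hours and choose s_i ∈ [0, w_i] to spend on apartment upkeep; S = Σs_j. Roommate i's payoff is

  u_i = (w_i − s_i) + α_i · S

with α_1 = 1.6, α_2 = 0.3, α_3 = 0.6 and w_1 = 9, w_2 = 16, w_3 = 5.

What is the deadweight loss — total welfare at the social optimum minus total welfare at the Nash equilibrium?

∂u_i/∂s_i = α_i − 1, so roommate i contributes w_i if α_i > 1, else 0.
α_i > 1 for i ∈ {1}; NE contributions (9, 0, 0), S = 9.
W^NE = Σw_i − S^NE + (Σα_i)·S^NE = 30 + 1.5·9 = 43.5.
Planner: ∂(Σu_j)/∂s_i = Σα_j − 1 = 1.5 > 0, so everyone contributes w_i; S^SO = 30, W^SO = 30 + 1.5·30 = 75.
Deadweight loss = 31.5.

31.5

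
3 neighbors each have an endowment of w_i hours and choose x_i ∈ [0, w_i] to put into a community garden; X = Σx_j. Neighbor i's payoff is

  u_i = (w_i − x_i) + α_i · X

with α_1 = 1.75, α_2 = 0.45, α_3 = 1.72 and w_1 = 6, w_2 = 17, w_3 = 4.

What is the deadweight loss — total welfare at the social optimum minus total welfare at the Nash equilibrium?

∂u_i/∂x_i = α_i − 1, so neighbor i contributes w_i if α_i > 1, else 0.
α_i > 1 for i ∈ {1, 3}; NE contributions (6, 0, 4), X = 10.
W^NE = Σw_i − X^NE + (Σα_i)·X^NE = 27 + 2.92·10 = 56.2.
Planner: ∂(Σu_j)/∂x_i = Σα_j − 1 = 2.92 > 0, so everyone contributes w_i; X^SO = 27, W^SO = 27 + 2.92·27 = 105.84.
Deadweight loss = 49.64.

49.64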